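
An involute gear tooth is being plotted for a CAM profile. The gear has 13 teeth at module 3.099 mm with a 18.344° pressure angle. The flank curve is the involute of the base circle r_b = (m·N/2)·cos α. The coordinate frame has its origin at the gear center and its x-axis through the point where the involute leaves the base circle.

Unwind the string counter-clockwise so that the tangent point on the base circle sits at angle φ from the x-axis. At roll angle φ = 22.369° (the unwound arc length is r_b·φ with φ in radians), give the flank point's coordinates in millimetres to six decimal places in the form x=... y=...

x=20.521979 y=0.373510

pitch radius r_p = m·N/2 = 3.099·13/2 = 20.143500
base radius r_b = r_p·cos α = 20.143500·cos 18.344° = 19.119889
roll angle φ = 22.369° = 0.39041270 rad
x = r_b·(cos φ + φ·sin φ) = 19.119889·(0.92475208 + 0.39041270·0.38057009) = 20.521979
y = r_b·(sin φ − φ·cos φ) = 19.119889·(0.38057009 − 0.39041270·0.92475208) = 0.373510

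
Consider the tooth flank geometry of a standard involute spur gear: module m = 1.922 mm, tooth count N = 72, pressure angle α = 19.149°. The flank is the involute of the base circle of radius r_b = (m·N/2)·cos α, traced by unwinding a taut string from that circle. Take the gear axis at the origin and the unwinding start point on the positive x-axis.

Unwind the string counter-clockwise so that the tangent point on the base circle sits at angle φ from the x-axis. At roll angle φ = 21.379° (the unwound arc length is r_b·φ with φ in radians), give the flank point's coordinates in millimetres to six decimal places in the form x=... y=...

pitch radius r_p = m·N/2 = 1.922·72/2 = 69.192000
base radius r_b = r_p·cos α = 69.192000·cos 19.149° = 65.363519
roll angle φ = 21.379° = 0.37313394 rad
x = r_b·(cos φ + φ·sin φ) = 65.363519·(0.93118949 + 0.37313394·0.36453551) = 69.756604
y = r_b·(sin φ − φ·cos φ) = 65.363519·(0.36453551 − 0.37313394·0.93118949) = 1.116220

x=69.756604 y=1.116220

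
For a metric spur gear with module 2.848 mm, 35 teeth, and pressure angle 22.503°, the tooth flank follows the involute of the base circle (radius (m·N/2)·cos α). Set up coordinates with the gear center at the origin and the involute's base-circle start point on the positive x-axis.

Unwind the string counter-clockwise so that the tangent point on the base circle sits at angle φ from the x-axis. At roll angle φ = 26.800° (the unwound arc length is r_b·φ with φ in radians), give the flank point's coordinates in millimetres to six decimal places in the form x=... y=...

pitch radius r_p = m·N/2 = 2.848·35/2 = 49.840000
base radius r_b = r_p·cos α = 49.840000·cos 22.503° = 46.045157
roll angle φ = 26.800° = 0.46774824 rad
x = r_b·(cos φ + φ·sin φ) = 46.045157·(0.89258582 + 0.46774824·0.45087754) = 50.810048
y = r_b·(sin φ − φ·cos φ) = 46.045157·(0.45087754 − 0.46774824·0.89258582) = 1.536623

x=50.810048 y=1.536623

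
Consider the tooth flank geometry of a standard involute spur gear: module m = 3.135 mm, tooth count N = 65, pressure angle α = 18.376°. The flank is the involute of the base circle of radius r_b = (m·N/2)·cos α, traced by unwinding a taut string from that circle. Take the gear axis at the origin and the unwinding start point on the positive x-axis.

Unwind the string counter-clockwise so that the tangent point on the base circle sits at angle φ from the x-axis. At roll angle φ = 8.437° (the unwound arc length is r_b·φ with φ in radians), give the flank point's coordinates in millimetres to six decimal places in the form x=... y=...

pitch radius r_p = m·N/2 = 3.135·65/2 = 101.887500
base radius r_b = r_p·cos α = 101.887500·cos 18.376° = 96.692068
roll angle φ = 8.437° = 0.14725343 rad
x = r_b·(cos φ + φ·sin φ) = 96.692068·(0.98917779 + 0.14725343·0.14672184) = 97.734706
y = r_b·(sin φ − φ·cos φ) = 96.692068·(0.14672184 − 0.14725343·0.98917779) = 0.102689

x=97.734706 y=0.102689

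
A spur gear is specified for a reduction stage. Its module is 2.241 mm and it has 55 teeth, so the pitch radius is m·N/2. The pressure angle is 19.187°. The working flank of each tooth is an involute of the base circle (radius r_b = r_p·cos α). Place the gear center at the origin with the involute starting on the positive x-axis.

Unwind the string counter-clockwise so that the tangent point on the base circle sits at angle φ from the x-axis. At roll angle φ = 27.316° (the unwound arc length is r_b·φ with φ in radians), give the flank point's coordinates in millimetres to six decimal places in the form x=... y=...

pitch radius r_p = m·N/2 = 2.241·55/2 = 61.627500
base radius r_b = r_p·cos α = 61.627500·cos 19.187° = 58.204152
roll angle φ = 27.316° = 0.47675414 rad
x = r_b·(cos φ + φ·sin φ) = 58.204152·(0.88848912 + 0.47675414·0.45889769) = 64.447740
y = r_b·(sin φ − φ·cos φ) = 58.204152·(0.45889769 − 0.47675414·0.88848912) = 2.055004

x=64.447740 y=2.055004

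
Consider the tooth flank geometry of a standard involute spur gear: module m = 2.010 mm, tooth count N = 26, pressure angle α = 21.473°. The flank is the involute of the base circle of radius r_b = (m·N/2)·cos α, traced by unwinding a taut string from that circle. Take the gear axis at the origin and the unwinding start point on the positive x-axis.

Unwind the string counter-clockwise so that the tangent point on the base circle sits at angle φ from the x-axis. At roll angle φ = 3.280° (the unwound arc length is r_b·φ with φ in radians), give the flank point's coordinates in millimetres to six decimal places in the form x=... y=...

pitch radius r_p = m·N/2 = 2.010·26/2 = 26.130000
base radius r_b = r_p·cos α = 26.130000·cos 21.473° = 24.316321
roll angle φ = 3.280° = 0.05724680 rad
x = r_b·(cos φ + φ·sin φ) = 24.316321·(0.99836185 + 0.05724680·0.05721554) = 24.356133
y = r_b·(sin φ − φ·cos φ) = 24.316321·(0.05721554 − 0.05724680·0.99836185) = 0.001520

x=24.356133 y=0.001520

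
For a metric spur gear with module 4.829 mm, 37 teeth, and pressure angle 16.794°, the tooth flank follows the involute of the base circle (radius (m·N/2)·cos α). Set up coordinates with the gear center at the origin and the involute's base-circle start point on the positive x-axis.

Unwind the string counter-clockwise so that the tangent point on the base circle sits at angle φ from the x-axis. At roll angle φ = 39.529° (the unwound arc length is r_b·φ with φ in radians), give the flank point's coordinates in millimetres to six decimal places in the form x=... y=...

pitch radius r_p = m·N/2 = 4.829·37/2 = 89.336500
base radius r_b = r_p·cos α = 89.336500·cos 16.794° = 85.526277
roll angle φ = 39.529° = 0.68991120 rad
x = r_b·(cos φ + φ·sin φ) = 85.526277·(0.77130254 + 0.68991120·0.63646869) = 103.521811
y = r_b·(sin φ − φ·cos φ) = 85.526277·(0.63646869 − 0.68991120·0.77130254) = 8.923678

x=103.521811 y=8.923678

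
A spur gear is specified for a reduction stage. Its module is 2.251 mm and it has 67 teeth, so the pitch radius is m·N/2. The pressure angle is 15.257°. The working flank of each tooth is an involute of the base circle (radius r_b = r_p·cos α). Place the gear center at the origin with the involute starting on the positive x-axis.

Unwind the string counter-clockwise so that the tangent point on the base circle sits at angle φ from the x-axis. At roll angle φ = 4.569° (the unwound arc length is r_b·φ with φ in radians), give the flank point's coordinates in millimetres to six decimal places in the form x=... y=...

pitch radius r_p = m·N/2 = 2.251·67/2 = 75.408500
base radius r_b = r_p·cos α = 75.408500·cos 15.257° = 72.750741
roll angle φ = 4.569° = 0.07974409 rad
x = r_b·(cos φ + φ·sin φ) = 72.750741·(0.99682212 + 0.07974409·0.07965960) = 72.981689
y = r_b·(sin φ − φ·cos φ) = 72.750741·(0.07965960 − 0.07974409·0.99682212) = 0.012290

x=72.981689 y=0.012290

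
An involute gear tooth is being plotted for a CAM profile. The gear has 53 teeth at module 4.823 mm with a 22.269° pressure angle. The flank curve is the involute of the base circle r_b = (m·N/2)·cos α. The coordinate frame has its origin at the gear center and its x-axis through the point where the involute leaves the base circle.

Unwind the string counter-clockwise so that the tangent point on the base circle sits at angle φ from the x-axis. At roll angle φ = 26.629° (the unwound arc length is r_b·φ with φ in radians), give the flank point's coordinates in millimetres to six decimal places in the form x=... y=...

x=130.369434 y=3.873155

pitch radius r_p = m·N/2 = 4.823·53/2 = 127.809500
base radius r_b = r_p·cos α = 127.809500·cos 22.269° = 118.276814
roll angle φ = 26.629° = 0.46476373 rad
x = r_b·(cos φ + φ·sin φ) = 118.276814·(0.89392749 + 0.46476373·0.44821160) = 130.369434
y = r_b·(sin φ − φ·cos φ) = 118.276814·(0.44821160 − 0.46476373·0.89392749) = 3.873155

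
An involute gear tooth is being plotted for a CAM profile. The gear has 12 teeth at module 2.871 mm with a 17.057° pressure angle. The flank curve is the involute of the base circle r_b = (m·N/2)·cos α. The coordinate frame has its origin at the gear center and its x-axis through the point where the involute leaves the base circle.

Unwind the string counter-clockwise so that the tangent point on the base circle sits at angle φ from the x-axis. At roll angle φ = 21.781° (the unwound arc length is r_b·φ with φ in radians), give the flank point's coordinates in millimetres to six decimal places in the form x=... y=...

x=17.615590 y=0.297237

pitch radius r_p = m·N/2 = 2.871·12/2 = 17.226000
base radius r_b = r_p·cos α = 17.226000·cos 17.057° = 16.468287
roll angle φ = 21.781° = 0.38015016 rad
x = r_b·(cos φ + φ·sin φ) = 16.468287·(0.92860893 + 0.38015016·0.37105992) = 17.615590
y = r_b·(sin φ − φ·cos φ) = 16.468287·(0.37105992 − 0.38015016·0.92860893) = 0.297237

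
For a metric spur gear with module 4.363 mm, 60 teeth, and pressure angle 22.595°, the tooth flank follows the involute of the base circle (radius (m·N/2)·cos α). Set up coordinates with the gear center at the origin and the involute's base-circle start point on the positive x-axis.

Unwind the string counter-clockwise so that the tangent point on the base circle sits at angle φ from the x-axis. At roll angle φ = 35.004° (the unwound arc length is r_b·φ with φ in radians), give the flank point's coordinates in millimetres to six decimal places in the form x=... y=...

pitch radius r_p = m·N/2 = 4.363·60/2 = 130.890000
base radius r_b = r_p·cos α = 130.890000·cos 22.595° = 120.843374
roll angle φ = 35.004° = 0.61093505 rad
x = r_b·(cos φ + φ·sin φ) = 120.843374·(0.81911200 + 0.61093505·0.57363362) = 141.334167
y = r_b·(sin φ − φ·cos φ) = 120.843374·(0.57363362 − 0.61093505·0.81911200) = 8.846870

x=141.334167 y=8.846870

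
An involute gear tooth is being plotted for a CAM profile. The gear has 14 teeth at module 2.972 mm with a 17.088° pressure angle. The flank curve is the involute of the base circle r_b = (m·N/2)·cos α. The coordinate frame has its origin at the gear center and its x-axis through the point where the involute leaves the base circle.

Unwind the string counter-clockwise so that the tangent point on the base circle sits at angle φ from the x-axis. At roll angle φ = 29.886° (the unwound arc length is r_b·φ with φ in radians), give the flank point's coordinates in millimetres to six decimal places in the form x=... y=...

x=22.409554 y=0.915357

pitch radius r_p = m·N/2 = 2.972·14/2 = 20.804000
base radius r_b = r_p·cos α = 20.804000·cos 17.088° = 19.885599
roll angle φ = 29.886° = 0.52160910 rad
x = r_b·(cos φ + φ·sin φ) = 19.885599·(0.86701853 + 0.52160910·0.49827590) = 22.409554
y = r_b·(sin φ − φ·cos φ) = 19.885599·(0.49827590 − 0.52160910·0.86701853) = 0.915357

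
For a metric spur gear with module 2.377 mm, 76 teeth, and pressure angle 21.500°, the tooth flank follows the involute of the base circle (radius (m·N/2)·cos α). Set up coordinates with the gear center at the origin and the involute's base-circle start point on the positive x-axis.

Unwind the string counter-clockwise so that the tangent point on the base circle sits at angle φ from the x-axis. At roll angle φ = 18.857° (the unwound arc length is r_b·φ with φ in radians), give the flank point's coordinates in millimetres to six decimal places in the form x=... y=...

x=88.469947 y=0.987888

pitch radius r_p = m·N/2 = 2.377·76/2 = 90.326000
base radius r_b = r_p·cos α = 90.326000·cos 21.500° = 84.040897
roll angle φ = 18.857° = 0.32911674 rad
x = r_b·(cos φ + φ·sin φ) = 84.040897·(0.94632819 + 0.32911674·0.32320730) = 88.469947
y = r_b·(sin φ − φ·cos φ) = 84.040897·(0.32320730 − 0.32911674·0.94632819) = 0.987888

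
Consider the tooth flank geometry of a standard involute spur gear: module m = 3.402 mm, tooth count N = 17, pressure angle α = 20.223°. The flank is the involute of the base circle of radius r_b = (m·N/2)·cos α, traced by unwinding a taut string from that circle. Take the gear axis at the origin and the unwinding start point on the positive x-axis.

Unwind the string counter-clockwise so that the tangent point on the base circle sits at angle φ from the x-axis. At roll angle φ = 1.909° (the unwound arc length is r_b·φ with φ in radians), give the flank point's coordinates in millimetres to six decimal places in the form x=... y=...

pitch radius r_p = m·N/2 = 3.402·17/2 = 28.917000
base radius r_b = r_p·cos α = 28.917000·cos 20.223° = 27.134392
roll angle φ = 1.909° = 0.03331834 rad
x = r_b·(cos φ + φ·sin φ) = 27.134392·(0.99944500 + 0.03331834·0.03331217) = 27.149449
y = r_b·(sin φ − φ·cos φ) = 27.134392·(0.03331217 − 0.03331834·0.99944500) = 0.000335

x=27.149449 y=0.000335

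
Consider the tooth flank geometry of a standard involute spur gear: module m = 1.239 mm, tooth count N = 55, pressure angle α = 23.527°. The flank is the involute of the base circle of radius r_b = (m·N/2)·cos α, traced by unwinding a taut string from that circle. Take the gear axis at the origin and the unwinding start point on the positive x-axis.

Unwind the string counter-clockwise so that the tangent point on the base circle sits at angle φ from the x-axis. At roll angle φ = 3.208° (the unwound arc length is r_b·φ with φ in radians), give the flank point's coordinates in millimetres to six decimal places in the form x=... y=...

pitch radius r_p = m·N/2 = 1.239·55/2 = 34.072500
base radius r_b = r_p·cos α = 34.072500·cos 23.527° = 31.240123
roll angle φ = 3.208° = 0.05599016 rad
x = r_b·(cos φ + φ·sin φ) = 31.240123·(0.99843296 + 0.05599016·0.05596091) = 31.289052
y = r_b·(sin φ − φ·cos φ) = 31.240123·(0.05596091 − 0.05599016·0.99843296) = 0.001827

x=31.289052 y=0.001827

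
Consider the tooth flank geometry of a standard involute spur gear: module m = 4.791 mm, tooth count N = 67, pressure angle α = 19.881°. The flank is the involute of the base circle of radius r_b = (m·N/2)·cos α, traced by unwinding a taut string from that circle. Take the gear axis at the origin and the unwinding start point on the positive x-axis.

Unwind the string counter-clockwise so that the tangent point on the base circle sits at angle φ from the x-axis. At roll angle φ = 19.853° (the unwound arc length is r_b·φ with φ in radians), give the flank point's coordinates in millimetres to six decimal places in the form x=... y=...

pitch radius r_p = m·N/2 = 4.791·67/2 = 160.498500
base radius r_b = r_p·cos α = 160.498500·cos 19.881° = 150.932942
roll angle φ = 19.853° = 0.34650022 rad
x = r_b·(cos φ + φ·sin φ) = 150.932942·(0.94056703 + 0.34650022·0.33960811) = 159.723474
y = r_b·(sin φ − φ·cos φ) = 150.932942·(0.33960811 − 0.34650022·0.94056703) = 2.067998

x=159.723474 y=2.067998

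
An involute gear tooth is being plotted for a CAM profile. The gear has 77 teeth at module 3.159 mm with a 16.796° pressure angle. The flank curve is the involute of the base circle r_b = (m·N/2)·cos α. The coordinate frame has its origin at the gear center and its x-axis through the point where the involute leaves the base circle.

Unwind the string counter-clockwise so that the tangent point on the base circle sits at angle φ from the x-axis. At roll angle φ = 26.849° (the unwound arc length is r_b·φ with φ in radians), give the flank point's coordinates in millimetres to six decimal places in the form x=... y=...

x=128.523534 y=3.906653

pitch radius r_p = m·N/2 = 3.159·77/2 = 121.621500
base radius r_b = r_p·cos α = 121.621500·cos 16.796° = 116.433087
roll angle φ = 26.849° = 0.46860345 rad
x = r_b·(cos φ + φ·sin φ) = 116.433087·(0.89219990 + 0.46860345·0.45164073) = 128.523534
y = r_b·(sin φ − φ·cos φ) = 116.433087·(0.45164073 − 0.46860345·0.89219990) = 3.906653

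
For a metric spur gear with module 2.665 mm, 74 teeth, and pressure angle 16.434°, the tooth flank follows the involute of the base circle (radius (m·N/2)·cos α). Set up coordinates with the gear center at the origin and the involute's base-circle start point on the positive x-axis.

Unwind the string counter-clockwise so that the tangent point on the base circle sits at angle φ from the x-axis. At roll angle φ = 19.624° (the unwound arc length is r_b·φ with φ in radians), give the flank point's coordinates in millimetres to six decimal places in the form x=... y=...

x=99.962312 y=1.251855

pitch radius r_p = m·N/2 = 2.665·74/2 = 98.605000
base radius r_b = r_p·cos α = 98.605000·cos 16.434° = 94.576617
roll angle φ = 19.624° = 0.34250341 rad
x = r_b·(cos φ + φ·sin φ) = 94.576617·(0.94191686 + 0.34250341·0.33584615) = 99.962312
y = r_b·(sin φ − φ·cos φ) = 94.576617·(0.33584615 − 0.34250341·0.94191686) = 1.251855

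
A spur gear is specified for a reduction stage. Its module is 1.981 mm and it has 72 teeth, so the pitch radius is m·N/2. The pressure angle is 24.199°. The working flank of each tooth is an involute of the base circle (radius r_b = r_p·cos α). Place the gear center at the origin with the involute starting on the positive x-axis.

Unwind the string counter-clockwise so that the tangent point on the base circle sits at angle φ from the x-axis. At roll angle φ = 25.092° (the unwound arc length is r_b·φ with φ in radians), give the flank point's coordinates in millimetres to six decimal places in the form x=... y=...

pitch radius r_p = m·N/2 = 1.981·72/2 = 71.316000
base radius r_b = r_p·cos α = 71.316000·cos 24.199° = 65.049268
roll angle φ = 25.092° = 0.43793802 rad
x = r_b·(cos φ + φ·sin φ) = 65.049268·(0.90562802 + 0.43793802·0.42407298) = 70.991239
y = r_b·(sin φ − φ·cos φ) = 65.049268·(0.42407298 − 0.43793802·0.90562802) = 1.786516

x=70.991239 y=1.786516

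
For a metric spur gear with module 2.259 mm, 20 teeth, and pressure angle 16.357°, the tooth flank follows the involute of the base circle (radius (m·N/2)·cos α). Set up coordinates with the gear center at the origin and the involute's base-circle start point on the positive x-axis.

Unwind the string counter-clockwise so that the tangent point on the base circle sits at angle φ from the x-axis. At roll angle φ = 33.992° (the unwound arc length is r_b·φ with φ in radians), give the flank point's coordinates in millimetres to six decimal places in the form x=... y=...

pitch radius r_p = m·N/2 = 2.259·20/2 = 22.590000
base radius r_b = r_p·cos α = 22.590000·cos 16.357° = 21.675683
roll angle φ = 33.992° = 0.59327232 rad
x = r_b·(cos φ + φ·sin φ) = 21.675683·(0.82911564 + 0.59327232·0.55907714) = 25.161147
y = r_b·(sin φ − φ·cos φ) = 21.675683·(0.55907714 − 0.59327232·0.82911564) = 1.456298

x=25.161147 y=1.456298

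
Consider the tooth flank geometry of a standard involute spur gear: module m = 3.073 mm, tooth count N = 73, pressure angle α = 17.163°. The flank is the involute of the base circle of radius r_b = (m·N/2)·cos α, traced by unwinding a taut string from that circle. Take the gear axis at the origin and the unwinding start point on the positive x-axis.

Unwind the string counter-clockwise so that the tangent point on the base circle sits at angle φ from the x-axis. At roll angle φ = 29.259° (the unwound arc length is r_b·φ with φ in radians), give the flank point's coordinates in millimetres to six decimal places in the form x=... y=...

x=120.245647 y=4.634398

pitch radius r_p = m·N/2 = 3.073·73/2 = 112.164500
base radius r_b = r_p·cos α = 112.164500·cos 17.163° = 107.169716
roll angle φ = 29.259° = 0.51066589 rad
x = r_b·(cos φ + φ·sin φ) = 107.169716·(0.87241924 + 0.51066589·0.48875829) = 120.245647
y = r_b·(sin φ − φ·cos φ) = 107.169716·(0.48875829 − 0.51066589·0.87241924) = 4.634398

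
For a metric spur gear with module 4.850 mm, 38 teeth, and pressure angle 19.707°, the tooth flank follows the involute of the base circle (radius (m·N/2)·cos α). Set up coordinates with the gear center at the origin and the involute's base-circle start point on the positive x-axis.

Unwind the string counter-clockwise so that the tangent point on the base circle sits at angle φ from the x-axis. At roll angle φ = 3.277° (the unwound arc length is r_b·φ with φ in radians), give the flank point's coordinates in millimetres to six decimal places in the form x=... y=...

x=86.894492 y=0.005409

pitch radius r_p = m·N/2 = 4.850·38/2 = 92.150000
base radius r_b = r_p·cos α = 92.150000·cos 19.707° = 86.752715
roll angle φ = 3.277° = 0.05719444 rad
x = r_b·(cos φ + φ·sin φ) = 86.752715·(0.99836484 + 0.05719444·0.05716326) = 86.894492
y = r_b·(sin φ − φ·cos φ) = 86.752715·(0.05716326 − 0.05719444·0.99836484) = 0.005409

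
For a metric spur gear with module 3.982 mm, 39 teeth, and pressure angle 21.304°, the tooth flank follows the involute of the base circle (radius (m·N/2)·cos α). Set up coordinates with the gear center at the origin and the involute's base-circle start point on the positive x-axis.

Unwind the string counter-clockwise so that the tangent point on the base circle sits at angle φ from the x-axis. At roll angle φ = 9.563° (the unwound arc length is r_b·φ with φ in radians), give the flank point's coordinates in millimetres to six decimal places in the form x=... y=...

x=73.343565 y=0.111810

pitch radius r_p = m·N/2 = 3.982·39/2 = 77.649000
base radius r_b = r_p·cos α = 77.649000·cos 21.304° = 72.342923
roll angle φ = 9.563° = 0.16690584 rad
x = r_b·(cos φ + φ·sin φ) = 72.342923·(0.98610353 + 0.16690584·0.16613198) = 73.343565
y = r_b·(sin φ − φ·cos φ) = 72.342923·(0.16613198 − 0.16690584·0.98610353) = 0.111810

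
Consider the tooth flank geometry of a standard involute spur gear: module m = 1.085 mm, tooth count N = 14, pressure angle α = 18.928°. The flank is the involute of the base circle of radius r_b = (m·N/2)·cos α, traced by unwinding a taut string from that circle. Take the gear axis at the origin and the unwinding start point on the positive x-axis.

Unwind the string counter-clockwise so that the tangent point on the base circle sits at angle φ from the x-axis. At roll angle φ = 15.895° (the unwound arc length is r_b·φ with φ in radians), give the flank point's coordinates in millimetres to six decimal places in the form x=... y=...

x=7.455478 y=0.050738

pitch radius r_p = m·N/2 = 1.085·14/2 = 7.595000
base radius r_b = r_p·cos α = 7.595000·cos 18.928° = 7.184315
roll angle φ = 15.895° = 0.27742008 rad
x = r_b·(cos φ + φ·sin φ) = 7.184315·(0.96176521 + 0.27742008·0.27387529) = 7.455478
y = r_b·(sin φ − φ·cos φ) = 7.184315·(0.27387529 − 0.27742008·0.96176521) = 0.050738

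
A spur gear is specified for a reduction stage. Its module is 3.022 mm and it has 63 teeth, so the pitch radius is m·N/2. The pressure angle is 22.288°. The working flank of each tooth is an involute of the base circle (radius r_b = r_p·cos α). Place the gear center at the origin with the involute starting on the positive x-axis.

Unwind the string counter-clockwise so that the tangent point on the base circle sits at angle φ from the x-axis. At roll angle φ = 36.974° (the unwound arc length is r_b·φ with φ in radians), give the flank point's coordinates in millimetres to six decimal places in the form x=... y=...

pitch radius r_p = m·N/2 = 3.022·63/2 = 95.193000
base radius r_b = r_p·cos α = 95.193000·cos 22.288° = 88.081052
roll angle φ = 36.974° = 0.64531804 rad
x = r_b·(cos φ + φ·sin φ) = 88.081052·(0.79890852 + 0.64531804·0.60145255) = 104.555442
y = r_b·(sin φ − φ·cos φ) = 88.081052·(0.60145255 − 0.64531804·0.79890852) = 7.566380

x=104.555442 y=7.566380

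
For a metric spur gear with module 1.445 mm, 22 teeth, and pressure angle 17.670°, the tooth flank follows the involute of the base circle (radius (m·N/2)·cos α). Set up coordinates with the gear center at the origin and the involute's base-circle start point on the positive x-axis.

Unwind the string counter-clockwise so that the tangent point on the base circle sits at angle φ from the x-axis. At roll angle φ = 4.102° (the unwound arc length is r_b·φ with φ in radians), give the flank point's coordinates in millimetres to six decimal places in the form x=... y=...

pitch radius r_p = m·N/2 = 1.445·22/2 = 15.895000
base radius r_b = r_p·cos α = 15.895000·cos 17.670° = 15.145083
roll angle φ = 4.102° = 0.07159341 rad
x = r_b·(cos φ + φ·sin φ) = 15.145083·(0.99743829 + 0.07159341·0.07153226) = 15.183847
y = r_b·(sin φ − φ·cos φ) = 15.145083·(0.07153226 − 0.07159341·0.99743829) = 0.001852

x=15.183847 y=0.001852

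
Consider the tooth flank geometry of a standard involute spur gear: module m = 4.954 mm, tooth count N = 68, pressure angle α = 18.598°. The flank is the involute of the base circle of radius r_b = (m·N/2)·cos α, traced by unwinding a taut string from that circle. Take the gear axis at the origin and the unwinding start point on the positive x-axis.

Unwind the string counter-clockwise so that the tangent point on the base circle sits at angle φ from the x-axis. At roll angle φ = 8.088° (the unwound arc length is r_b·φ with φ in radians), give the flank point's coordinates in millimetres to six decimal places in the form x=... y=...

pitch radius r_p = m·N/2 = 4.954·68/2 = 168.436000
base radius r_b = r_p·cos α = 168.436000·cos 18.598° = 159.640195
roll angle φ = 8.088° = 0.14116223 rad
x = r_b·(cos φ + φ·sin φ) = 159.640195·(0.99005315 + 0.14116223·0.14069388) = 161.222837
y = r_b·(sin φ − φ·cos φ) = 159.640195·(0.14069388 − 0.14116223·0.99005315) = 0.149386

x=161.222837 y=0.149386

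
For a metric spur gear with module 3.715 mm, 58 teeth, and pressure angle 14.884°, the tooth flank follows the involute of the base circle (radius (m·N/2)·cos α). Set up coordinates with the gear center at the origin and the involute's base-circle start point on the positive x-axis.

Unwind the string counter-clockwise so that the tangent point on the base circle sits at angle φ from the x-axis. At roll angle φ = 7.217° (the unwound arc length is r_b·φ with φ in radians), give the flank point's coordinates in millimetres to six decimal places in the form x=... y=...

pitch radius r_p = m·N/2 = 3.715·58/2 = 107.735000
base radius r_b = r_p·cos α = 107.735000·cos 14.884° = 104.120259
roll angle φ = 7.217° = 0.12596041 rad
x = r_b·(cos φ + φ·sin φ) = 104.120259·(0.99207747 + 0.12596041·0.12562759) = 104.942973
y = r_b·(sin φ − φ·cos φ) = 104.120259·(0.12562759 − 0.12596041·0.99207747) = 0.069251

x=104.942973 y=0.069251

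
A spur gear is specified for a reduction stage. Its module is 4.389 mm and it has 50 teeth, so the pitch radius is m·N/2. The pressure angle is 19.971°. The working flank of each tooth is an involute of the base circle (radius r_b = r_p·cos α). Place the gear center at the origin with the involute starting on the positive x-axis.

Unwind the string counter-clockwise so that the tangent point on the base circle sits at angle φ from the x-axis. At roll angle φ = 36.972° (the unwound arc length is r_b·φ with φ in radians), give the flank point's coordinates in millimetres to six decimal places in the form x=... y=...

pitch radius r_p = m·N/2 = 4.389·50/2 = 109.725000
base radius r_b = r_p·cos α = 109.725000·cos 19.971° = 103.126754
roll angle φ = 36.972° = 0.64528313 rad
x = r_b·(cos φ + φ·sin φ) = 103.126754·(0.79892952 + 0.64528313·0.60142466) = 122.413387
y = r_b·(sin φ − φ·cos φ) = 103.126754·(0.60142466 − 0.64528313·0.79892952) = 8.857446

x=122.413387 y=8.857446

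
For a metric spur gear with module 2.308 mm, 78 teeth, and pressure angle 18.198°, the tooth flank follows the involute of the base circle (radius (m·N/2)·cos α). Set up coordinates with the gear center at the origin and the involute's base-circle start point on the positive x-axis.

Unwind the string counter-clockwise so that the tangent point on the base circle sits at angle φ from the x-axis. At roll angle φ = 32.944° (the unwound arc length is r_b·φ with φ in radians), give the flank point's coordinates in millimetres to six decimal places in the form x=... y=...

x=98.497811 y=5.241187

pitch radius r_p = m·N/2 = 2.308·78/2 = 90.012000
base radius r_b = r_p·cos α = 90.012000·cos 18.198° = 85.509866
roll angle φ = 32.944° = 0.57498127 rad
x = r_b·(cos φ + φ·sin φ) = 85.509866·(0.83920249 + 0.57498127·0.54381907) = 98.497811
y = r_b·(sin φ − φ·cos φ) = 85.509866·(0.54381907 − 0.57498127·0.83920249) = 5.241187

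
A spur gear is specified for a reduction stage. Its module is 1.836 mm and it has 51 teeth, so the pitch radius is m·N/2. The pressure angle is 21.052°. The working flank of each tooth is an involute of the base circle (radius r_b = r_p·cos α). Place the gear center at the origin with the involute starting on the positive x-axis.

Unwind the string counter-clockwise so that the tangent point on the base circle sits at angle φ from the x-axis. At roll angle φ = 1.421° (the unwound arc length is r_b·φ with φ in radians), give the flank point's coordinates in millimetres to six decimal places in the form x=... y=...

x=43.706559 y=0.000222

pitch radius r_p = m·N/2 = 1.836·51/2 = 46.818000
base radius r_b = r_p·cos α = 46.818000·cos 21.052° = 43.693123
roll angle φ = 1.421° = 0.02480113 rad
x = r_b·(cos φ + φ·sin φ) = 43.693123·(0.99969247 + 0.02480113·0.02479859) = 43.706559
y = r_b·(sin φ − φ·cos φ) = 43.693123·(0.02479859 − 0.02480113·0.99969247) = 0.000222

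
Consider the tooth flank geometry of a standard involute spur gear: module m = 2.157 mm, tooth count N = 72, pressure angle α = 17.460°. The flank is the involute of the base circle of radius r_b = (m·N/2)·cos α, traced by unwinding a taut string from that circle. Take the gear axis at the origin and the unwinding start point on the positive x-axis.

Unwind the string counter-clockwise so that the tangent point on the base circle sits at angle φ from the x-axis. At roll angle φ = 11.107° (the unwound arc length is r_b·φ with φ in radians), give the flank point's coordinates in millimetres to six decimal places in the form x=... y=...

pitch radius r_p = m·N/2 = 2.157·72/2 = 77.652000
base radius r_b = r_p·cos α = 77.652000·cos 17.460° = 74.074312
roll angle φ = 11.107° = 0.19385372 rad
x = r_b·(cos φ + φ·sin φ) = 74.074312·(0.98126914 + 0.19385372·0.19264185) = 75.453093
y = r_b·(sin φ − φ·cos φ) = 74.074312·(0.19264185 − 0.19385372·0.98126914) = 0.179199

x=75.453093 y=0.179199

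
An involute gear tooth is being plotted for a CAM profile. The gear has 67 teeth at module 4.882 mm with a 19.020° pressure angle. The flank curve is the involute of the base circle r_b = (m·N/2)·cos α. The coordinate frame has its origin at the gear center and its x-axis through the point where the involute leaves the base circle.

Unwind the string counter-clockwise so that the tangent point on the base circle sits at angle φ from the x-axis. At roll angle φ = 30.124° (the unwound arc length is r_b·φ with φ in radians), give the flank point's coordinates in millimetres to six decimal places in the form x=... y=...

x=174.534116 y=7.285449

pitch radius r_p = m·N/2 = 4.882·67/2 = 163.547000
base radius r_b = r_p·cos α = 163.547000·cos 19.020° = 154.618131
roll angle φ = 30.124° = 0.52576298 rad
x = r_b·(cos φ + φ·sin φ) = 154.618131·(0.86494127 + 0.52576298·0.50187309) = 174.534116
y = r_b·(sin φ − φ·cos φ) = 154.618131·(0.50187309 − 0.52576298·0.86494127) = 7.285449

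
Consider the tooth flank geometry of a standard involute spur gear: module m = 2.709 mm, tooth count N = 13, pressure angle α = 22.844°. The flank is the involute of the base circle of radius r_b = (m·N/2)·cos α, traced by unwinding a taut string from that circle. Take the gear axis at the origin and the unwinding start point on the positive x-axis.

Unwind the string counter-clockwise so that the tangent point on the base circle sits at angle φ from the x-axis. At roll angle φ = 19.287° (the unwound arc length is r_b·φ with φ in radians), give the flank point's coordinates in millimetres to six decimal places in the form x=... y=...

x=17.120897 y=0.203997

pitch radius r_p = m·N/2 = 2.709·13/2 = 17.608500
base radius r_b = r_p·cos α = 17.608500·cos 22.844° = 16.227382
roll angle φ = 19.287° = 0.33662165 rad
x = r_b·(cos φ + φ·sin φ) = 16.227382·(0.94387592 + 0.33662165·0.33030024) = 17.120897
y = r_b·(sin φ − φ·cos φ) = 16.227382·(0.33030024 − 0.33662165·0.94387592) = 0.203997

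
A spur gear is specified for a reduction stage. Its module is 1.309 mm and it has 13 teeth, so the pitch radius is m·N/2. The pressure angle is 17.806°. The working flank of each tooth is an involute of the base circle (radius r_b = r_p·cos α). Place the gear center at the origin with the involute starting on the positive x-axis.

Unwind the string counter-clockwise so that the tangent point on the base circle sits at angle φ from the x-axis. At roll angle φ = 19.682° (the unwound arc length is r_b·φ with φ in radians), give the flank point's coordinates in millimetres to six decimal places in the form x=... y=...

x=8.564879 y=0.108173

pitch radius r_p = m·N/2 = 1.309·13/2 = 8.508500
base radius r_b = r_p·cos α = 8.508500·cos 17.806° = 8.100921
roll angle φ = 19.682° = 0.34351570 rad
x = r_b·(cos φ + φ·sin φ) = 8.100921·(0.94157640 + 0.34351570·0.33679947) = 8.564879
y = r_b·(sin φ − φ·cos φ) = 8.100921·(0.33679947 − 0.34351570·0.94157640) = 0.108173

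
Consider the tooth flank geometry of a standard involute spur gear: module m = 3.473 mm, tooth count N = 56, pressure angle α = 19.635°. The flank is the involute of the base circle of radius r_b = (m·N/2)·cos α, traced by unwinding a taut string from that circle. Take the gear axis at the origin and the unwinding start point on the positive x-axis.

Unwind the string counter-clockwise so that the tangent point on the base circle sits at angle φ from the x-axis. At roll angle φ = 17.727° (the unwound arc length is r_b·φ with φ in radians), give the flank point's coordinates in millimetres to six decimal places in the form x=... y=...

pitch radius r_p = m·N/2 = 3.473·56/2 = 97.244000
base radius r_b = r_p·cos α = 97.244000·cos 19.635° = 91.589491
roll angle φ = 17.727° = 0.30939452 rad
x = r_b·(cos φ + φ·sin φ) = 91.589491·(0.95251810 + 0.30939452·0.30448196) = 95.868841
y = r_b·(sin φ − φ·cos φ) = 91.589491·(0.30448196 − 0.30939452·0.95251810) = 0.895569

x=95.868841 y=0.895569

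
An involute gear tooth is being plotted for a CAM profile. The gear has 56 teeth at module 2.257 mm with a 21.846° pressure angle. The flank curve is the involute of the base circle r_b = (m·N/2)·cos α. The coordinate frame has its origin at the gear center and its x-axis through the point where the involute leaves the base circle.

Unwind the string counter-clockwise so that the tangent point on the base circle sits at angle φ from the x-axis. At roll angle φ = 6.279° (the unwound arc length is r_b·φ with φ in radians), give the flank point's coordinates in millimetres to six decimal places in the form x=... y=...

x=59.008906 y=0.025703

pitch radius r_p = m·N/2 = 2.257·56/2 = 63.196000
base radius r_b = r_p·cos α = 63.196000·cos 21.846° = 58.657729
roll angle φ = 6.279° = 0.10958922 rad
x = r_b·(cos φ + φ·sin φ) = 58.657729·(0.99400111 + 0.10958922·0.10937000) = 59.008906
y = r_b·(sin φ − φ·cos φ) = 58.657729·(0.10937000 − 0.10958922·0.99400111) = 0.025703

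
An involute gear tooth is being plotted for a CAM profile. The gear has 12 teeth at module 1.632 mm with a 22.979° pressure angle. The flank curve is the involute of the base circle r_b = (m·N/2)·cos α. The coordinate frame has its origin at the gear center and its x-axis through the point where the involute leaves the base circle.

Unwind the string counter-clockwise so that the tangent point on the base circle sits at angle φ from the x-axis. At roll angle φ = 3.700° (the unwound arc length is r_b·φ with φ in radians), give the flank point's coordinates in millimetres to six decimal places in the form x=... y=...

pitch radius r_p = m·N/2 = 1.632·12/2 = 9.792000
base radius r_b = r_p·cos α = 9.792000·cos 22.979° = 9.014985
roll angle φ = 3.700° = 0.06457718 rad
x = r_b·(cos φ + φ·sin φ) = 9.014985·(0.99791562 + 0.06457718·0.06453231) = 9.033763
y = r_b·(sin φ − φ·cos φ) = 9.014985·(0.06453231 − 0.06457718·0.99791562) = 0.000809

x=9.033763 y=0.000809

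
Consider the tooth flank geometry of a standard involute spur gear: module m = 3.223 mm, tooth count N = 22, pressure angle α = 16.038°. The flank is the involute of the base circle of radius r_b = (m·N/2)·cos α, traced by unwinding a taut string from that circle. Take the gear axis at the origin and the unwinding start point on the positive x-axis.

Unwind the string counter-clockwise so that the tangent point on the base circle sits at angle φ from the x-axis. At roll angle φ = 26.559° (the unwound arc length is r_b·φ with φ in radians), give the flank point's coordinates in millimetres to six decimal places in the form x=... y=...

pitch radius r_p = m·N/2 = 3.223·22/2 = 35.453000
base radius r_b = r_p·cos α = 35.453000·cos 16.038° = 34.073122
roll angle φ = 26.559° = 0.46354200 rad
x = r_b·(cos φ + φ·sin φ) = 34.073122·(0.89447442 + 0.46354200·0.44711913) = 37.539480
y = r_b·(sin φ − φ·cos φ) = 34.073122·(0.44711913 − 0.46354200·0.89447442) = 1.107127

x=37.539480 y=1.107127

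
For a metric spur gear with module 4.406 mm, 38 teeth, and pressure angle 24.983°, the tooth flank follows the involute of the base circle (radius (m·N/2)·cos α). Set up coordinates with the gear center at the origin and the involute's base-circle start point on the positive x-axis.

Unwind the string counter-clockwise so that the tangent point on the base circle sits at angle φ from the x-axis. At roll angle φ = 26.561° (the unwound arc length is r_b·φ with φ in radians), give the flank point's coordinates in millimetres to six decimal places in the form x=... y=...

x=83.601852 y=2.466130

pitch radius r_p = m·N/2 = 4.406·38/2 = 83.714000
base radius r_b = r_p·cos α = 83.714000·cos 24.983° = 75.881144
roll angle φ = 26.561° = 0.46357690 rad
x = r_b·(cos φ + φ·sin φ) = 75.881144·(0.89445881 + 0.46357690·0.44715035) = 83.601852
y = r_b·(sin φ − φ·cos φ) = 75.881144·(0.44715035 − 0.46357690·0.89445881) = 2.466130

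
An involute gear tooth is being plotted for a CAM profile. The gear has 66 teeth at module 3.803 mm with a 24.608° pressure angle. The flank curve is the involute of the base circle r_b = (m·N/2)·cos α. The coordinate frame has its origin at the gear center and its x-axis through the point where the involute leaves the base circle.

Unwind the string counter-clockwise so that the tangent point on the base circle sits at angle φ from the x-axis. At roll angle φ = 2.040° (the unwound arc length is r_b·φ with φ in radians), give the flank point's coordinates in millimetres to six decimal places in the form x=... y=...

pitch radius r_p = m·N/2 = 3.803·66/2 = 125.499000
base radius r_b = r_p·cos α = 125.499000·cos 24.608° = 114.100927
roll angle φ = 2.040° = 0.03560472 rad
x = r_b·(cos φ + φ·sin φ) = 114.100927·(0.99936622 + 0.03560472·0.03559719) = 114.173227
y = r_b·(sin φ − φ·cos φ) = 114.100927·(0.03559719 − 0.03560472·0.99936622) = 0.001716

x=114.173227 y=0.001716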